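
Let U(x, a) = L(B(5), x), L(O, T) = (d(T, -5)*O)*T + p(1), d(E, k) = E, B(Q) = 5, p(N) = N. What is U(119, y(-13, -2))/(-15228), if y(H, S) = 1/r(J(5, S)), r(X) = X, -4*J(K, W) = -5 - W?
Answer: -11801/2538 ≈ -4.6497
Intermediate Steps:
J(K, W) = 5/4 + W/4 (J(K, W) = -(-5 - W)/4 = 5/4 + W/4)
y(H, S) = 1/(5/4 + S/4)
L(O, T) = 1 + O*T² (L(O, T) = (T*O)*T + 1 = (O*T)*T + 1 = O*T² + 1 = 1 + O*T²)
U(x, a) = 1 + 5*x²
U(119, y(-13, -2))/(-15228) = (1 + 5*119²)/(-15228) = (1 + 5*14161)*(-1/15228) = (1 + 70805)*(-1/15228) = 70806*(-1/15228) = -11801/2538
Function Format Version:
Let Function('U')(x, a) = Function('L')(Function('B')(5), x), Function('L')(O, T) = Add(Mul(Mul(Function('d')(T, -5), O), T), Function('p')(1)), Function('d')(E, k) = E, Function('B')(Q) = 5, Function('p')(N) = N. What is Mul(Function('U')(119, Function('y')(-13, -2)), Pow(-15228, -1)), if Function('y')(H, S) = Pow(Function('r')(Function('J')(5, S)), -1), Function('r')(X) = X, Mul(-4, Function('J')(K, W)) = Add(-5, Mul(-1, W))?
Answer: Rational(-11801, 2538) ≈ -4.6497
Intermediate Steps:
Function('J')(K, W) = Add(Rational(5, 4), Mul(Rational(1, 4), W)) (Function('J')(K, W) = Mul(Rational(-1, 4), Add(-5, Mul(-1, W))) = Add(Rational(5, 4), Mul(Rational(1, 4), W)))
Function('y')(H, S) = Pow(Add(Rational(5, 4), Mul(Rational(1, 4), S)), -1)
Function('L')(O, T) = Add(1, Mul(O, Pow(T, 2))) (Function('L')(O, T) = Add(Mul(Mul(T, O), T), 1) = Add(Mul(Mul(O, T), T), 1) = Add(Mul(O, Pow(T, 2)), 1) = Add(1, Mul(O, Pow(T, 2))))
Function('U')(x, a) = Add(1, Mul(5, Pow(x, 2)))
Mul(Function('U')(119, Function('y')(-13, -2)), Pow(-15228, -1)) = Mul(Add(1, Mul(5, Pow(119, 2))), Pow(-15228, -1)) = Mul(Add(1, Mul(5, 14161)), Rational(-1, 15228)) = Mul(Add(1, 70805), Rational(-1, 15228)) = Mul(70806, Rational(-1, 15228)) = Rational(-11801, 2538)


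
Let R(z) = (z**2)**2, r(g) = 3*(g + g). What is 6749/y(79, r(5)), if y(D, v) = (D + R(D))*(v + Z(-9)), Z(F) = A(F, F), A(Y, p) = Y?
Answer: 6749/817953360 ≈ 8.2511e-6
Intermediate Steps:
r(g) = 6*g (r(g) = 3*(2*g) = 6*g)
R(z) = z**4
Z(F) = F
y(D, v) = (-9 + v)*(D + D**4) (y(D, v) = (D + D**4)*(v - 9) = (D + D**4)*(-9 + v) = (-9 + v)*(D + D**4))
6749/y(79, r(5)) = 6749/((79*(-9 + 6*5 - 9*79**3 + (6*5)*79**3))) = 6749/((79*(-9 + 30 - 9*493039 + 30*493039))) = 6749/((79*(-9 + 30 - 4437351 + 14791170))) = 6749/((79*10353840)) = 6749/817953360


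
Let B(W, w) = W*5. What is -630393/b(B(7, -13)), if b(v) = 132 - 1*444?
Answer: 210131/104 ≈ 2020.5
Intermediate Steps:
B(W, w) = 5*W
b(v) = -312 (b(v) = 132 - 444 = -312)
-630393/b(B(7, -13)) = -630393/(-312) = -630393*(-1/312) = 210131/104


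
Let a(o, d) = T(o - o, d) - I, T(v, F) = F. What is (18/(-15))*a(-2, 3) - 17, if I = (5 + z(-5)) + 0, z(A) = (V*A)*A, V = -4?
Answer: -673/5 ≈ -134.60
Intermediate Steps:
z(A) = -4*A² (z(A) = (-4*A)*A = -4*A²)
I = -95 (I = (5 - 4*(-5)²) + 0 = (5 - 4*25) + 0 = (5 - 100) + 0 = -95 + 0 = -95)
a(o, d) = 95 + d (a(o, d) = d - 1*(-95) = d + 95 = 95 + d)
(18/(-15))*a(-2, 3) - 17 = (18/(-15))*(95 + 3) - 17 = (18*(-1/15))*98 - 17 = -6/5*98 - 17 = -588/5 - 17 = -673/5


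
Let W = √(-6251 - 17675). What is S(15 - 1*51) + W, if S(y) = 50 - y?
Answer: 86 + I*√23926 ≈ 86.0 + 154.68*I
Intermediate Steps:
W = I*√23926 (W = √(-23926) = I*√23926 ≈ 154.68*I)
S(15 - 1*51) + W = (50 - (15 - 1*51)) + I*√23926 = (50 - (15 - 51)) + I*√23926 = (50 - 1*(-36)) + I*√23926 = (50 + 36) + I*√23926 = 86 + I*√23926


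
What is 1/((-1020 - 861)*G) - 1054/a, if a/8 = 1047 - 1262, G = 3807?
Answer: 3773828749/6158431620 ≈ 0.61279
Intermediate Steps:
a = -1720 (a = 8*(1047 - 1262) = 8*(-215) = -1720)
1/((-1020 - 861)*G) - 1054/a = 1/(-1020 - 861*3807) - 1054/(-1720) = (1/3807)/(-1881) - 1054*(-1/1720) = -1/1881*1/3807 + 527/860 = -1/7160967 + 527/860 = 3773828749/6158431620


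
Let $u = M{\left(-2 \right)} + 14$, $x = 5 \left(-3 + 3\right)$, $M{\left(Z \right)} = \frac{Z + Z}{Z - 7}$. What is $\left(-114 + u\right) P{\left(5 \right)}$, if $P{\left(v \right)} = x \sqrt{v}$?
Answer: $0$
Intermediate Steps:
$M{\left(Z \right)} = \frac{2 Z}{-7 + Z}$
$x = 0$ ($x = 5 \cdot 0 = 0$)
$P{\left(v \right)} = 0$ ($P{\left(v \right)} = 0 \sqrt{v} = 0$)
$u = \frac{130}{9}$ ($u = 2 \left(-2\right) \frac{1}{-7 - 2} + 14 = 2 \left(-2\right) \frac{1}{-9} + 14 = 2 \left(-2\right) \left(- \frac{1}{9}\right) + 14 = \frac{4}{9} + 14 = \frac{130}{9} \approx 14.444$)
$\left(-114 + u\right) P{\left(5 \right)} = \left(-114 + \frac{130}{9}\right) 0 = \left(- \frac{896}{9}\right) 0 = 0$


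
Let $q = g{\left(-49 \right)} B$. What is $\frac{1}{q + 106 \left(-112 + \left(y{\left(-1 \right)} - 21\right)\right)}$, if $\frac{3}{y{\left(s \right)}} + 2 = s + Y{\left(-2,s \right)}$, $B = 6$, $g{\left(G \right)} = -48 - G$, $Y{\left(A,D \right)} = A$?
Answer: $- \frac{5}{70778} \approx -7.0643 \cdot 10^{-5}$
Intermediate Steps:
$y{\left(s \right)} = \frac{3}{-4 + s}$ ($y{\left(s \right)} = \frac{3}{-2 + \left(s - 2\right)} = \frac{3}{-2 + \left(-2 + s\right)} = \frac{3}{-4 + s}$)
$q = 6$ ($q = \left(-48 - -49\right) 6 = \left(-48 + 49\right) 6 = 1 \cdot 6 = 6$)
$\frac{1}{q + 106 \left(-112 + \left(y{\left(-1 \right)} - 21\right)\right)} = \frac{1}{6 + 106 \left(-112 + \left(\frac{3}{-4 - 1} - 21\right)\right)} = \frac{1}{6 + 106 \left(-112 - \left(21 - \frac{3}{-5}\right)\right)} = \frac{1}{6 + 106 \left(-112 + \left(3 \left(- \frac{1}{5}\right) - 21\right)\right)} = \frac{1}{6 + 106 \left(-112 - \frac{108}{5}\right)} = \frac{1}{6 + 106 \left(- \frac{668}{5}\right)} = \frac{1}{6 - \frac{70808}{5}} = \frac{1}{- \frac{70778}{5}} = - \frac{5}{70778}$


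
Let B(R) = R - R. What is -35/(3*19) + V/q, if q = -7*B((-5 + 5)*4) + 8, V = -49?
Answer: -3073/456 ≈ -6.7390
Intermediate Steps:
B(R) = 0
q = 8 (q = -7*0 + 8 = 0 + 8 = 8)
-35/(3*19) + V/q = -35/(3*19) - 49/8 = -35/57 - 49*1/8 = -35*1/57 - 49/8 = -35/57 - 49/8 = -3073/456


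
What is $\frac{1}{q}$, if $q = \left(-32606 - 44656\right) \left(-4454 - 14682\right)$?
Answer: $\frac{1}{1478485632} \approx 6.7637 \cdot 10^{-10}$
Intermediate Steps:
$q = 1478485632$ ($q = \left(-77262\right) \left(-19136\right) = 1478485632$)
$\frac{1}{q} = \frac{1}{1478485632}$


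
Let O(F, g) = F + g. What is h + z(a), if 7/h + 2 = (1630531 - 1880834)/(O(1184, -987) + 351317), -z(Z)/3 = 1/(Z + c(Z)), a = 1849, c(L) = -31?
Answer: -165786191/64190954 ≈ -2.5827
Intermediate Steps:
z(Z) = -3/(-31 + Z) (z(Z) = -3/(Z - 31) = -3/(-31 + Z))
h = -2460598/953331 (h = 7/(-2 + (1630531 - 1880834)/((1184 - 987) + 351317)) = 7/(-2 - 250303/(197 + 351317)) = 7/(-2 - 250303/351514) = 7/(-953331/351514) = 7*(-351514/953331) = -2460598/953331 ≈ -2.5811)
h + z(a) = -2460598/953331 - 3/(-31 + 1849) = -2460598/953331 - 3/1818 = -2460598/953331 - 3*1/1818 = -2460598/953331 - 1/606 = -165786191/64190954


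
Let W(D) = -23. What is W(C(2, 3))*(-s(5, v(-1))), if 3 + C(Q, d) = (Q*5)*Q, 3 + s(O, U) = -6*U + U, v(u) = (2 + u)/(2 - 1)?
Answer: -184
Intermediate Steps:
v(u) = 2 + u (v(u) = (2 + u)/1 = (2 + u)*1 = 2 + u)
s(O, U) = -3 - 5*U (s(O, U) = -3 + (-6*U + U) = -3 - 5*U)
C(Q, d) = -3 + 5*Q**2 (C(Q, d) = -3 + (Q*5)*Q = -3 + (5*Q)*Q = -3 + 5*Q**2)
W(C(2, 3))*(-s(5, v(-1))) = -(-23)*(-3 - 5*(2 - 1)) = -(-23)*(-3 - 5*1) = -(-23)*(-3 - 5) = -(-23)*(-8) = -23*8 = -184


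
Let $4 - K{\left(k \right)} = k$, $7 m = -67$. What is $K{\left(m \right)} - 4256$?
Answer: $- \frac{29697}{7} \approx -4242.4$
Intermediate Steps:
$m = - \frac{67}{7}$ ($m = \frac{1}{7} \left(-67\right) = - \frac{67}{7} \approx -9.5714$)
$K{\left(k \right)} = 4 - k$
$K{\left(m \right)} - 4256 = \left(4 - - \frac{67}{7}\right) - 4256 = \left(4 + \frac{67}{7}\right) - 4256 = \frac{95}{7} - 4256 = - \frac{29697}{7}$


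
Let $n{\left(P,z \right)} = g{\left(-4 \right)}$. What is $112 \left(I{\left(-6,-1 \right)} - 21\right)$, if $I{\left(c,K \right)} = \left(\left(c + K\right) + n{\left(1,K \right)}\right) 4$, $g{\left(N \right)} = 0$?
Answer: $-5488$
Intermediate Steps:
$n{\left(P,z \right)} = 0$
$I{\left(c,K \right)} = 4 K + 4 c$ ($I{\left(c,K \right)} = \left(\left(c + K\right) + 0\right) 4 = \left(\left(K + c\right) + 0\right) 4 = \left(K + c\right) 4 = 4 K + 4 c$)
$112 \left(I{\left(-6,-1 \right)} - 21\right) = 112 \left(\left(4 \left(-1\right) + 4 \left(-6\right)\right) - 21\right) = 112 \left(\left(-4 - 24\right) - 21\right) = 112 \left(-28 - 21\right) = 112 \left(-49\right) = -5488$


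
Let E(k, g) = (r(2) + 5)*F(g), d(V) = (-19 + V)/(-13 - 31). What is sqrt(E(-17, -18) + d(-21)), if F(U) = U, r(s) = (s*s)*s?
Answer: 2*I*sqrt(7051)/11 ≈ 15.267*I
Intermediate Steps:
d(V) = 19/44 - V/44 (d(V) = (-19 + V)/(-44) = (-19 + V)*(-1/44) = 19/44 - V/44)
r(s) = s**3 (r(s) = s**2*s = s**3)
E(k, g) = 13*g (E(k, g) = (2**3 + 5)*g = (8 + 5)*g = 13*g)
sqrt(E(-17, -18) + d(-21)) = sqrt(13*(-18) + (19/44 - 1/44*(-21))) = sqrt(-234 + (19/44 + 21/44)) = sqrt(-234 + 10/11) = sqrt(-2564/11) = 2*I*sqrt(7051)/11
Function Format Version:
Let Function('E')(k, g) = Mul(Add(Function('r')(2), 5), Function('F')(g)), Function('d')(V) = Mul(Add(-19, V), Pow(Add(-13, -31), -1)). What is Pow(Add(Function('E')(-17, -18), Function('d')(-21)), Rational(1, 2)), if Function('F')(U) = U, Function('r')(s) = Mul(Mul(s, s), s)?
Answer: Mul(Rational(2, 11), I, Pow(7051, Rational(1, 2))) ≈ Mul(15.267, I)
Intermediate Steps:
Function('d')(V) = Add(Rational(19, 44), Mul(Rational(-1, 44), V)) (Function('d')(V) = Mul(Add(-19, V), Pow(-44, -1)) = Mul(Add(-19, V), Rational(-1, 44)) = Add(Rational(19, 44), Mul(Rational(-1, 44), V)))
Function('r')(s) = Pow(s, 3) (Function('r')(s) = Mul(Pow(s, 2), s) = Pow(s, 3))
Function('E')(k, g) = Mul(13, g) (Function('E')(k, g) = Mul(Add(Pow(2, 3), 5), g) = Mul(Add(8, 5), g) = Mul(13, g))
Pow(Add(Function('E')(-17, -18), Function('d')(-21)), Rational(1, 2)) = Pow(Add(Mul(13, -18), Add(Rational(19, 44), Mul(Rational(-1, 44), -21))), Rational(1, 2)) = Pow(Add(-234, Add(Rational(19, 44), Rational(21, 44))), Rational(1, 2)) = Pow(Add(-234, Rational(10, 11)), Rational(1, 2)) = Pow(Rational(-2564, 11), Rational(1, 2)) = Mul(Rational(2, 11), I, Pow(7051, Rational(1, 2)))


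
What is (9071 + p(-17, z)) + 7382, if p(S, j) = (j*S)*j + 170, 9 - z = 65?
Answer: -36689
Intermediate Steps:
z = -56 (z = 9 - 1*65 = 9 - 65 = -56)
p(S, j) = 170 + S*j**2 (p(S, j) = (S*j)*j + 170 = S*j**2 + 170 = 170 + S*j**2)
(9071 + p(-17, z)) + 7382 = (9071 + (170 - 17*(-56)**2)) + 7382 = (9071 + (170 - 17*3136)) + 7382 = (9071 + (170 - 53312)) + 7382 = (9071 - 53142) + 7382 = -44071 + 7382 = -36689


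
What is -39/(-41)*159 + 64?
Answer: 8825/41 ≈ 215.24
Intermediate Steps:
-39/(-41)*159 + 64 = -39*(-1/41)*159 + 64 = (39/41)*159 + 64 = 6201/41 + 64 = 8825/41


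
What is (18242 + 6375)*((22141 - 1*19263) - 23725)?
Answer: -513190599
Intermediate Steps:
(18242 + 6375)*((22141 - 1*19263) - 23725) = 24617*((22141 - 19263) - 23725) = 24617*(2878 - 23725) = 24617*(-20847) = -513190599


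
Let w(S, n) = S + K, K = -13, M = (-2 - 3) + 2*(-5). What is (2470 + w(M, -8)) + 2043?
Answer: 4485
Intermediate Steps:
M = -15 (M = -5 - 10 = -15)
w(S, n) = -13 + S (w(S, n) = S - 13 = -13 + S)
(2470 + w(M, -8)) + 2043 = (2470 + (-13 - 15)) + 2043 = (2470 - 28) + 2043 = 2442 + 2043 = 4485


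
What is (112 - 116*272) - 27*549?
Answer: -46263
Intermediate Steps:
(112 - 116*272) - 27*549 = (112 - 31552) - 1*14823 = -31440 - 14823 = -46263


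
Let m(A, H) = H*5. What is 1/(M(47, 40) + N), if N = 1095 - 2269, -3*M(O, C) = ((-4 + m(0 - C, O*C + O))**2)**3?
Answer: -3/798046683599712877004803 ≈ -3.7592e-24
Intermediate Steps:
m(A, H) = 5*H
M(O, C) = -(-4 + 5*O + 5*C*O)**6/3 (M(O, C) = -(-4 + 5*(O*C + O))**6/3 = -(-4 + 5*(C*O + O))**6/3 = -(-4 + 5*(O + C*O))**6/3 = -(-4 + (5*O + 5*C*O))**6/3 = -(-4 + 5*O + 5*C*O)**6/3)
N = -1174
1/(M(47, 40) + N) = 1/(-(-4 + 5*47*(1 + 40))**6/3 - 1174) = 1/(-(-4 + 5*47*41)**6/3 - 1174) = 1/(-(-4 + 9635)**6/3 - 1174) = 1/(-1/3*9631**6 - 1174) = 1/(-1/3*798046683599712877001281 - 1174) = 1/(-798046683599712877001281/3 - 1174) = 1/(-798046683599712877004803/3) = -3/798046683599712877004803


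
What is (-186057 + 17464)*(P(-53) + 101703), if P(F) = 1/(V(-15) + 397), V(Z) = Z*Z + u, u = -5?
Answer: -10579337531936/617 ≈ -1.7146e+10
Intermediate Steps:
V(Z) = -5 + Z² (V(Z) = Z*Z - 5 = Z² - 5 = -5 + Z²)
P(F) = 1/617 (P(F) = 1/((-5 + (-15)²) + 397) = 1/((-5 + 225) + 397) = 1/(220 + 397) = 1/617)
(-186057 + 17464)*(P(-53) + 101703) = (-186057 + 17464)*(1/617 + 101703) = -168593*62750752/617 = -10579337531936/617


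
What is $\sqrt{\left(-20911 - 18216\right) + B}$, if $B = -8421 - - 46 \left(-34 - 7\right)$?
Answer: $i \sqrt{49434} \approx 222.34 i$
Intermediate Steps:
$B = -10307$ ($B = -8421 - \left(-46\right) \left(-41\right) = -8421 - 1886 = -10307$)
$\sqrt{\left(-20911 - 18216\right) + B} = \sqrt{\left(-20911 - 18216\right) - 10307} = \sqrt{-39127 - 10307} = \sqrt{-49434} = i \sqrt{49434}$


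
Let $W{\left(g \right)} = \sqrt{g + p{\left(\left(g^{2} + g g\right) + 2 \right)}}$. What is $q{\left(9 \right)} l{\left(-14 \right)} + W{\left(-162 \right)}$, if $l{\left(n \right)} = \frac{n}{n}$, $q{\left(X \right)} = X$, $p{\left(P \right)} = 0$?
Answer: $9 + 9 i \sqrt{2} \approx 9.0 + 12.728 i$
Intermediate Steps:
$l{\left(n \right)} = 1$
$W{\left(g \right)} = \sqrt{g}$ ($W{\left(g \right)} = \sqrt{g + 0} = \sqrt{g}$)
$q{\left(9 \right)} l{\left(-14 \right)} + W{\left(-162 \right)} = 9 \cdot 1 + \sqrt{-162} = 9 + 9 i \sqrt{2}$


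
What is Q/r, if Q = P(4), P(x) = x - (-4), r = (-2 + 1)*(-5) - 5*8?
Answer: -8/35 ≈ -0.22857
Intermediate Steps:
r = -35 (r = -1*(-5) - 40 = 5 - 40 = -35)
P(x) = 4 + x (P(x) = x - 1*(-4) = x + 4 = 4 + x)
Q = 8 (Q = 4 + 4 = 8)
Q/r = 8/(-35) = 8*(-1/35) = -8/35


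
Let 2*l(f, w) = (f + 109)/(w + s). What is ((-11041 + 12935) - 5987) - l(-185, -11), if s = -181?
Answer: -392947/96 ≈ -4093.2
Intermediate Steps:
l(f, w) = (109 + f)/(2*(-181 + w)) (l(f, w) = ((f + 109)/(w - 181))/2 = ((109 + f)/(-181 + w))/2 = (109 + f)/(2*(-181 + w)))
((-11041 + 12935) - 5987) - l(-185, -11) = ((-11041 + 12935) - 5987) - (109 - 185)/(2*(-181 - 11)) = (1894 - 5987) - (-76)/(2*(-192)) = -4093 - (-1)*(-76)/(2*192) = -4093 - 1*19/96 = -4093 - 19/96 = -392947/96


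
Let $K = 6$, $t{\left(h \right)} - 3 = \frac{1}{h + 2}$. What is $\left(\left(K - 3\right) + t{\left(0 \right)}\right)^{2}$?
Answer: $\frac{169}{4} \approx 42.25$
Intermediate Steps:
$t{\left(h \right)} = 3 + \frac{1}{2 + h}$ ($t{\left(h \right)} = 3 + \frac{1}{h + 2} = 3 + \frac{1}{2 + h}$)
$\left(\left(K - 3\right) + t{\left(0 \right)}\right)^{2} = \left(\left(6 - 3\right) + \frac{7 + 3 \cdot 0}{2 + 0}\right)^{2} = \left(\left(6 - 3\right) + \frac{7 + 0}{2}\right)^{2} = \left(3 + \frac{1}{2} \cdot 7\right)^{2} = \left(3 + \frac{7}{2}\right)^{2} = \left(\frac{13}{2}\right)^{2} = \frac{169}{4}$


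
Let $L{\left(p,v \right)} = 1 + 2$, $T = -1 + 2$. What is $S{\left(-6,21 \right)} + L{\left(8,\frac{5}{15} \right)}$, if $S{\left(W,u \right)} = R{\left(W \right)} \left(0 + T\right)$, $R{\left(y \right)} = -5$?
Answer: $-2$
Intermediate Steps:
$T = 1$
$S{\left(W,u \right)} = -5$ ($S{\left(W,u \right)} = - 5 \left(0 + 1\right) = \left(-5\right) 1 = -5$)
$L{\left(p,v \right)} = 3$
$S{\left(-6,21 \right)} + L{\left(8,\frac{5}{15} \right)} = -5 + 3 = -2$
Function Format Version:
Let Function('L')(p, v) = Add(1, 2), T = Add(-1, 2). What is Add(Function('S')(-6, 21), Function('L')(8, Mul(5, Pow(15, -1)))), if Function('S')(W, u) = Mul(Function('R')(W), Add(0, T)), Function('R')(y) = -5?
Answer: -2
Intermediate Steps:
T = 1
Function('S')(W, u) = -5 (Function('S')(W, u) = Mul(-5, Add(0, 1)) = Mul(-5, 1) = -5)
Function('L')(p, v) = 3
Add(Function('S')(-6, 21), Function('L')(8, Mul(5, Pow(15, -1)))) = Add(-5, 3) = -2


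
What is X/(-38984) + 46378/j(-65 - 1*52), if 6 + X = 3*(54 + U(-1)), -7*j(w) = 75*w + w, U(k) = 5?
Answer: 3163619783/86661432 ≈ 36.505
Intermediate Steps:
j(w) = -76*w/7 (j(w) = -(75*w + w)/7 = -76*w/7)
X = 171 (X = -6 + 3*(54 + 5) = -6 + 3*59 = -6 + 177 = 171)
X/(-38984) + 46378/j(-65 - 1*52) = 171/(-38984) + 46378/((-76*(-65 - 1*52)/7)) = 171*(-1/38984) + 46378/((-76*(-65 - 52)/7)) = -171/38984 + 46378/((-76/7*(-117))) = -171/38984 + 46378/(8892/7) = -171/38984 + 46378*(7/8892) = -171/38984 + 162323/4446 = 3163619783/86661432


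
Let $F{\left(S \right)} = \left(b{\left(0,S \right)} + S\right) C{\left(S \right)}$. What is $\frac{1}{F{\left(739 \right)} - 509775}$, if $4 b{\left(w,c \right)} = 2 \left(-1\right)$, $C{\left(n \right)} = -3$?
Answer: $- \frac{2}{1023981} \approx -1.9532 \cdot 10^{-6}$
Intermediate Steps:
$b{\left(w,c \right)} = - \frac{1}{2}$ ($b{\left(w,c \right)} = \frac{2 \left(-1\right)}{4} = \frac{1}{4} \left(-2\right) = - \frac{1}{2}$)
$F{\left(S \right)} = \frac{3}{2} - 3 S$ ($F{\left(S \right)} = \left(- \frac{1}{2} + S\right) \left(-3\right) = \frac{3}{2} - 3 S$)
$\frac{1}{F{\left(739 \right)} - 509775} = \frac{1}{\left(\frac{3}{2} - 2217\right) - 509775} = \frac{1}{- \frac{4431}{2} - 509775} = \frac{1}{- \frac{1023981}{2}} = - \frac{2}{1023981}$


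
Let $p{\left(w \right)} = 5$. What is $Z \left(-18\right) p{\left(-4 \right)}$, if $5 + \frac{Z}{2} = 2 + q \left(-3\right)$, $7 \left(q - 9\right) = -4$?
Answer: $\frac{35640}{7} \approx 5091.4$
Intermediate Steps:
$q = \frac{59}{7}$ ($q = 9 + \frac{1}{7} \left(-4\right) = 9 - \frac{4}{7} = \frac{59}{7} \approx 8.4286$)
$Z = - \frac{396}{7}$ ($Z = -10 + 2 \left(2 + \frac{59}{7} \left(-3\right)\right) = -10 + 2 \left(2 - \frac{177}{7}\right) = -10 + 2 \left(- \frac{163}{7}\right) = -10 - \frac{326}{7} = - \frac{396}{7} \approx -56.571$)
$Z \left(-18\right) p{\left(-4 \right)} = \left(- \frac{396}{7}\right) \left(-18\right) 5 = \frac{7128}{7} \cdot 5 = \frac{35640}{7}$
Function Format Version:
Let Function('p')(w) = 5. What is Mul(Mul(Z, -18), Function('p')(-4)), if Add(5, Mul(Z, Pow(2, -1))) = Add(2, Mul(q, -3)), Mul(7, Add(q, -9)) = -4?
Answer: Rational(35640, 7) ≈ 5091.4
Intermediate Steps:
q = Rational(59, 7) (q = Add(9, Mul(Rational(1, 7), -4)) = Add(9, Rational(-4, 7)) = Rational(59, 7) ≈ 8.4286)
Z = Rational(-396, 7) (Z = Add(-10, Mul(2, Add(2, Mul(Rational(59, 7), -3)))) = Add(-10, Mul(2, Add(2, Rational(-177, 7)))) = Add(-10, Mul(2, Rational(-163, 7))) = Add(-10, Rational(-326, 7)) = Rational(-396, 7) ≈ -56.571)
Mul(Mul(Z, -18), Function('p')(-4)) = Mul(Mul(Rational(-396, 7), -18), 5) = Mul(Rational(7128, 7), 5) = Rational(35640, 7)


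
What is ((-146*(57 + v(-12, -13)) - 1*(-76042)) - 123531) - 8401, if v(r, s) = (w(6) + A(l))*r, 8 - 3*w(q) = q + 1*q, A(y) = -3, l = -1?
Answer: -71804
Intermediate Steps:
w(q) = 8/3 - 2*q/3 (w(q) = 8/3 - (q + 1*q)/3 = 8/3 - (q + q)/3 = 8/3 - 2*q/3)
v(r, s) = -13*r/3 (v(r, s) = ((8/3 - ⅔*6) - 3)*r = ((8/3 - 4) - 3)*r = (-4/3 - 3)*r = -13*r/3)
((-146*(57 + v(-12, -13)) - 1*(-76042)) - 123531) - 8401 = ((-146*(57 - 13/3*(-12)) - 1*(-76042)) - 123531) - 8401 = ((-146*(57 + 52) + 76042) - 123531) - 8401 = ((-146*109 + 76042) - 123531) - 8401 = ((-15914 + 76042) - 123531) - 8401 = (60128 - 123531) - 8401 = -63403 - 8401 = -71804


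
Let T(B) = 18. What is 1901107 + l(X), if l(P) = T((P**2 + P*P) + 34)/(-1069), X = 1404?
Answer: 2032283365/1069 ≈ 1.9011e+6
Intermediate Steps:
l(P) = -18/1069 (l(P) = 18/(-1069) = 18*(-1/1069) = -18/1069)
1901107 + l(X) = 1901107 - 18/1069 = 2032283365/1069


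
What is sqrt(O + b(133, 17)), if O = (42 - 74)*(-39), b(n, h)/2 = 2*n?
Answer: 2*sqrt(445) ≈ 42.190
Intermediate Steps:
b(n, h) = 4*n (b(n, h) = 2*(2*n) = 4*n)
O = 1248 (O = -32*(-39) = 1248)
sqrt(O + b(133, 17)) = sqrt(1248 + 4*133) = sqrt(1248 + 532) = sqrt(1780) = 2*sqrt(445)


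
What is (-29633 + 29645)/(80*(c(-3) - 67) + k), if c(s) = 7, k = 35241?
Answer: 4/10147 ≈ 0.00039421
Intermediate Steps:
(-29633 + 29645)/(80*(c(-3) - 67) + k) = (-29633 + 29645)/(80*(7 - 67) + 35241) = 12/(80*(-60) + 35241) = 12/(-4800 + 35241) = 12/30441 = 12*(1/30441) = 4/10147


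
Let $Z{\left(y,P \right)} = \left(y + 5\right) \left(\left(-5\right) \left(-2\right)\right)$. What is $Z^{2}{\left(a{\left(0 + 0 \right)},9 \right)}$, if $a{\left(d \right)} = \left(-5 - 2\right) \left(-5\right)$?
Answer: $160000$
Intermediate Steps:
$a{\left(d \right)} = 35$ ($a{\left(d \right)} = \left(-7\right) \left(-5\right) = 35$)
$Z{\left(y,P \right)} = 50 + 10 y$ ($Z{\left(y,P \right)} = \left(5 + y\right) 10 = 50 + 10 y$)
$Z^{2}{\left(a{\left(0 + 0 \right)},9 \right)} = \left(50 + 10 \cdot 35\right)^{2} = \left(50 + 350\right)^{2} = 400^{2} = 160000$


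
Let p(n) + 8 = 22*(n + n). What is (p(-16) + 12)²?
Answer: 490000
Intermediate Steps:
p(n) = -8 + 44*n (p(n) = -8 + 22*(n + n) = -8 + 22*(2*n) = -8 + 44*n)
(p(-16) + 12)² = ((-8 + 44*(-16)) + 12)² = ((-8 - 704) + 12)² = (-712 + 12)² = (-700)² = 490000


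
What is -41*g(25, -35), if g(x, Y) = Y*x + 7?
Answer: 35588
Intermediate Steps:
g(x, Y) = 7 + Y*x
-41*g(25, -35) = -41*(7 - 35*25) = -41*(7 - 875) = -41*(-868) = 35588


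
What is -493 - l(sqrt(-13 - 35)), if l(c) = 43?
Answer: -536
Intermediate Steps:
-493 - l(sqrt(-13 - 35)) = -493 - 1*43 = -493 - 43 = -536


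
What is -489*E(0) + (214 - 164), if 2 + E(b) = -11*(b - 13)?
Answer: -68899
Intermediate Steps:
E(b) = 141 - 11*b (E(b) = -2 - 11*(b - 13) = -2 - 11*(-13 + b) = -2 + (143 - 11*b) = 141 - 11*b)
-489*E(0) + (214 - 164) = -489*(141 - 11*0) + (214 - 164) = -489*(141 + 0) + 50 = -489*141 + 50 = -68949 + 50 = -68899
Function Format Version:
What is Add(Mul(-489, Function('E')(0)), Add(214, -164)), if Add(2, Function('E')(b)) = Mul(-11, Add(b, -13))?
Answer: -68899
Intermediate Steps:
Function('E')(b) = Add(141, Mul(-11, b)) (Function('E')(b) = Add(-2, Mul(-11, Add(b, -13))) = Add(-2, Mul(-11, Add(-13, b))) = Add(-2, Add(143, Mul(-11, b))) = Add(141, Mul(-11, b)))
Add(Mul(-489, Function('E')(0)), Add(214, -164)) = Add(Mul(-489, Add(141, Mul(-11, 0))), Add(214, -164)) = Add(Mul(-489, Add(141, 0)), 50) = Add(Mul(-489, 141), 50) = Add(-68949, 50) = -68899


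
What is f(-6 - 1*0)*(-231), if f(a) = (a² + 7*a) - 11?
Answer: 3927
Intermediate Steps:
f(a) = -11 + a² + 7*a
f(-6 - 1*0)*(-231) = (-11 + (-6 - 1*0)² + 7*(-6 - 1*0))*(-231) = (-11 + (-6 + 0)² + 7*(-6 + 0))*(-231) = (-11 + (-6)² + 7*(-6))*(-231) = (-11 + 36 - 42)*(-231) = -17*(-231) = 3927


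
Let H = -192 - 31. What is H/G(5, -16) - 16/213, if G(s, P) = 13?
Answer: -47707/2769 ≈ -17.229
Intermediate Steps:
H = -223
H/G(5, -16) - 16/213 = -223/13 - 16/213 = -47707/2769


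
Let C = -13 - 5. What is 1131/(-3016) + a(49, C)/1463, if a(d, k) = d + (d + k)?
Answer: -3749/11704 ≈ -0.32032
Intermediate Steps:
C = -18
a(d, k) = k + 2*d
1131/(-3016) + a(49, C)/1463 = 1131/(-3016) + (-18 + 2*49)/1463 = 1131*(-1/3016) + (-18 + 98)*(1/1463) = -3/8 + 80*(1/1463) = -3/8 + 80/1463 = -3749/11704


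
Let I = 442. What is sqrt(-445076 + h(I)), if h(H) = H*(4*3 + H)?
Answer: 2*I*sqrt(61102) ≈ 494.38*I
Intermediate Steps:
h(H) = H*(12 + H)
sqrt(-445076 + h(I)) = sqrt(-445076 + 442*(12 + 442)) = sqrt(-445076 + 442*454) = sqrt(-445076 + 200668) = sqrt(-244408) = 2*I*sqrt(61102)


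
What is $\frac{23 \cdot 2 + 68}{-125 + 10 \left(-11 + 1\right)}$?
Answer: $- \frac{38}{75} \approx -0.50667$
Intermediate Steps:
$\frac{23 \cdot 2 + 68}{-125 + 10 \left(-11 + 1\right)} = \frac{46 + 68}{-125 + 10 \left(-10\right)} = \frac{114}{-125 - 100} = \frac{114}{-225} = 114 \left(- \frac{1}{225}\right) = - \frac{38}{75}$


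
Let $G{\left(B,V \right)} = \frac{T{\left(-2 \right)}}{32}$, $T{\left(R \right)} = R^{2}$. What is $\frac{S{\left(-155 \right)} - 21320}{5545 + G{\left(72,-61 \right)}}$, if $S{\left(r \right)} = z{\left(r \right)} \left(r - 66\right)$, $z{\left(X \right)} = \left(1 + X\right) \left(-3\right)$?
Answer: $- \frac{987376}{44361} \approx -22.258$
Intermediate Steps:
$z{\left(X \right)} = -3 - 3 X$
$G{\left(B,V \right)} = \frac{1}{8}$ ($G{\left(B,V \right)} = \frac{\left(-2\right)^{2}}{32} = 4 \cdot \frac{1}{32} = \frac{1}{8}$)
$S{\left(r \right)} = \left(-66 + r\right) \left(-3 - 3 r\right)$ ($S{\left(r \right)} = \left(-3 - 3 r\right) \left(r - 66\right) = \left(-3 - 3 r\right) \left(-66 + r\right) = \left(-66 + r\right) \left(-3 - 3 r\right)$)
$\frac{S{\left(-155 \right)} - 21320}{5545 + G{\left(72,-61 \right)}} = \frac{- 3 \left(1 - 155\right) \left(-66 - 155\right) - 21320}{5545 + \frac{1}{8}} = \frac{\left(-3\right) \left(-154\right) \left(-221\right) - 21320}{\frac{44361}{8}} = \left(-102102 - 21320\right) \frac{8}{44361} = \left(-123422\right) \frac{8}{44361} = - \frac{987376}{44361}$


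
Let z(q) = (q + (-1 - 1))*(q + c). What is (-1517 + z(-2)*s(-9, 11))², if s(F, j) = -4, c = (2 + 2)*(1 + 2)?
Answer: 1841449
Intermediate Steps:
c = 12 (c = 4*3 = 12)
z(q) = (-2 + q)*(12 + q) (z(q) = (q + (-1 - 1))*(q + 12) = (q - 2)*(12 + q) = (-2 + q)*(12 + q))
(-1517 + z(-2)*s(-9, 11))² = (-1517 + (-24 + (-2)² + 10*(-2))*(-4))² = (-1517 + (-24 + 4 - 20)*(-4))² = (-1517 - 40*(-4))² = (-1517 + 160)² = (-1357)² = 1841449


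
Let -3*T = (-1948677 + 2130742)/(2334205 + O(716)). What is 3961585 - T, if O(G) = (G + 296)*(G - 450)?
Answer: 30940735694800/7810191 ≈ 3.9616e+6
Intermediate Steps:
O(G) = (-450 + G)*(296 + G) (O(G) = (296 + G)*(-450 + G) = (-450 + G)*(296 + G))
T = -182065/7810191 (T = -(-1948677 + 2130742)/(3*(2334205 + (-133200 + 716**2 - 154*716))) = -182065/(3*(2334205 + (-133200 + 512656 - 110264))) = -182065/(3*(2334205 + 269192)) = -182065/(3*2603397) = -1/3*182065/2603397 = -182065/7810191 ≈ -0.023311)
3961585 - T = 3961585 - 1*(-182065/7810191) = 3961585 + 182065/7810191 = 30940735694800/7810191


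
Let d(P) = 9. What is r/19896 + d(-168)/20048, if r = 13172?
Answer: 33031415/49859376 ≈ 0.66249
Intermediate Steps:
r/19896 + d(-168)/20048 = 13172/19896 + 9/20048 = 13172*(1/19896) + 9*(1/20048) = 3293/4974 + 9/20048 = 33031415/49859376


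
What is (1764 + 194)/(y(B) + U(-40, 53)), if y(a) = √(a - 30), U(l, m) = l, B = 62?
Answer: -4895/98 - 979*√2/196 ≈ -57.013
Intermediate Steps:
y(a) = √(-30 + a)
(1764 + 194)/(y(B) + U(-40, 53)) = (1764 + 194)/(√(-30 + 62) - 40) = 1958/(√32 - 40) = 1958/(4*√2 - 40) = 1958/(-40 + 4*√2)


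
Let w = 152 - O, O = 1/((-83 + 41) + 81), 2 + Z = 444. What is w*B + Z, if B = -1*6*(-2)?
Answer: 29454/13 ≈ 2265.7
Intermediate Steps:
B = 12 (B = -6*(-2) = 12)
Z = 442 (Z = -2 + 444 = 442)
O = 1/39 (O = 1/(-42 + 81) = 1/39 ≈ 0.025641)
w = 5927/39 (w = 152 - 1*1/39 = 152 - 1/39 = 5927/39 ≈ 151.97)
w*B + Z = (5927/39)*12 + 442 = 23708/13 + 442 = 29454/13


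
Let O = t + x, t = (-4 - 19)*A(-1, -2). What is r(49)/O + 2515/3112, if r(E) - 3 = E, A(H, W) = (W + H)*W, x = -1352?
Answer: 1792763/2318440 ≈ 0.77326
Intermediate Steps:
A(H, W) = W*(H + W) (A(H, W) = (H + W)*W = W*(H + W))
r(E) = 3 + E
t = -138 (t = (-4 - 19)*(-2*(-1 - 2)) = -(-46)*(-3) = -23*6 = -138)
O = -1490 (O = -138 - 1352 = -1490)
r(49)/O + 2515/3112 = (3 + 49)/(-1490) + 2515/3112 = 52*(-1/1490) + 2515*(1/3112) = -26/745 + 2515/3112 = 1792763/2318440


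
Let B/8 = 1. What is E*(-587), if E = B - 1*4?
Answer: -2348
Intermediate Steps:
B = 8 (B = 8*1 = 8)
E = 4 (E = 8 - 1*4 = 8 - 4 = 4)
E*(-587) = 4*(-587) = -2348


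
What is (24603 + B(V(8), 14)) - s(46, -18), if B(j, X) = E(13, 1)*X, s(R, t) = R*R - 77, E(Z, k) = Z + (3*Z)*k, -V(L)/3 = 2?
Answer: 23292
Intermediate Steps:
V(L) = -6 (V(L) = -3*2 = -6)
E(Z, k) = Z + 3*Z*k
s(R, t) = -77 + R² (s(R, t) = R² - 77 = -77 + R²)
B(j, X) = 52*X (B(j, X) = (13*(1 + 3*1))*X = (13*(1 + 3))*X = (13*4)*X = 52*X)
(24603 + B(V(8), 14)) - s(46, -18) = (24603 + 52*14) - (-77 + 46²) = (24603 + 728) - (-77 + 2116) = 25331 - 1*2039 = 25331 - 2039 = 23292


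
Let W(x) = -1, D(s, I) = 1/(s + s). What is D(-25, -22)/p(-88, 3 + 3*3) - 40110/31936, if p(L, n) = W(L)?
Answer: -493391/399200 ≈ -1.2359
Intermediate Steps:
D(s, I) = 1/(2*s)
p(L, n) = -1
D(-25, -22)/p(-88, 3 + 3*3) - 40110/31936 = ((½)/(-25))/(-1) - 40110/31936 = ((½)*(-1/25))*(-1) - 40110*1/31936 = -1/50*(-1) - 20055/15968 = 1/50 - 20055/15968 = -493391/399200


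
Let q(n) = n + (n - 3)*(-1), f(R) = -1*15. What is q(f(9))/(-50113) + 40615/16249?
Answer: 2035290748/814286137 ≈ 2.4995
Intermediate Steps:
f(R) = -15
q(n) = 3 (q(n) = n + (-3 + n)*(-1) = n + (3 - n) = 3)
q(f(9))/(-50113) + 40615/16249 = 3/(-50113) + 40615/16249 = 3*(-1/50113) + 40615*(1/16249) = -3/50113 + 40615/16249 = 2035290748/814286137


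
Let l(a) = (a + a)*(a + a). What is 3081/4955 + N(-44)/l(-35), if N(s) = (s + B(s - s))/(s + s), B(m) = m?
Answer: 6039751/9711800 ≈ 0.62190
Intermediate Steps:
l(a) = 4*a² (l(a) = (2*a)*(2*a) = 4*a²)
N(s) = ½ (N(s) = (s + (s - s))/(s + s) = (s + 0)/((2*s)) = s*(1/(2*s)) = ½)
3081/4955 + N(-44)/l(-35) = 3081/4955 + 1/(2*((4*(-35)²))) = 3081*(1/4955) + 1/(2*((4*1225))) = 3081/4955 + (½)/4900 = 3081/4955 + (½)*(1/4900) = 3081/4955 + 1/9800 = 6039751/9711800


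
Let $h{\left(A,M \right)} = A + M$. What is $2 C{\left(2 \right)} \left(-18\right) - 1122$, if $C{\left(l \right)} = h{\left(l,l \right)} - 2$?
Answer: $-1194$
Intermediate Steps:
$C{\left(l \right)} = -2 + 2 l$ ($C{\left(l \right)} = \left(l + l\right) - 2 = 2 l - 2 = -2 + 2 l$)
$2 C{\left(2 \right)} \left(-18\right) - 1122 = 2 \left(-2 + 2 \cdot 2\right) \left(-18\right) - 1122 = 2 \left(-2 + 4\right) \left(-18\right) - 1122 = 2 \cdot 2 \left(-18\right) - 1122 = 4 \left(-18\right) - 1122 = -72 - 1122 = -1194$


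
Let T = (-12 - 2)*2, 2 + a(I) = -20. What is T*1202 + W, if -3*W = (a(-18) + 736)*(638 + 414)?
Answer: -284032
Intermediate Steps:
a(I) = -22 (a(I) = -2 - 20 = -22)
T = -28 (T = -14*2 = -28)
W = -250376 (W = -(-22 + 736)*(638 + 414)/3 = -238*1052 = -⅓*751128 = -250376)
T*1202 + W = -28*1202 - 250376 = -33656 - 250376 = -284032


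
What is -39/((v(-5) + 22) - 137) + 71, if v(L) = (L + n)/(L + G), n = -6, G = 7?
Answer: 17189/241 ≈ 71.324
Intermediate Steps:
v(L) = (-6 + L)/(7 + L) (v(L) = (L - 6)/(L + 7) = (-6 + L)/(7 + L))
-39/((v(-5) + 22) - 137) + 71 = -39/(((-6 - 5)/(7 - 5) + 22) - 137) + 71 = -39/((-11/2 + 22) - 137) + 71 = -39/(33/2 - 137) + 71 = -39/(-241/2) + 71 = -39*(-2/241) + 71 = 78/241 + 71 = 17189/241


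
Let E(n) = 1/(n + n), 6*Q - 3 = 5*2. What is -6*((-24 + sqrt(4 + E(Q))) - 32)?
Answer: 336 - 6*sqrt(715)/13 ≈ 323.66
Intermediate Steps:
Q = 13/6 (Q = 1/2 + (5*2)/6 = 1/2 + (1/6)*10 = 1/2 + 5/3 = 13/6 ≈ 2.1667)
E(n) = 1/(2*n)
-6*((-24 + sqrt(4 + E(Q))) - 32) = -6*((-24 + sqrt(4 + 1/(2*(13/6)))) - 32) = -6*((-24 + sqrt(4 + (1/2)*(6/13))) - 32) = -6*((-24 + sqrt(4 + 3/13)) - 32) = -6*((-24 + sqrt(55/13)) - 32) = -6*((-24 + sqrt(715)/13) - 32) = -6*(-56 + sqrt(715)/13) = 336 - 6*sqrt(715)/13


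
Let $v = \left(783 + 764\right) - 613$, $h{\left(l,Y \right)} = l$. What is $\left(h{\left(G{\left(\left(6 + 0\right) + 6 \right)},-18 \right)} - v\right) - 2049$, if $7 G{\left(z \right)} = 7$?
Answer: $-2982$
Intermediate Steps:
$G{\left(z \right)} = 1$ ($G{\left(z \right)} = \frac{1}{7} \cdot 7 = 1$)
$v = 934$ ($v = 1547 - 613 = 934$)
$\left(h{\left(G{\left(\left(6 + 0\right) + 6 \right)},-18 \right)} - v\right) - 2049 = \left(1 - 934\right) - 2049 = -933 - 2049 = -2982$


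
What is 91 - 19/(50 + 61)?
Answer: 10082/111 ≈ 90.829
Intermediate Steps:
91 - 19/(50 + 61) = 91 - 19/111 = 10082/111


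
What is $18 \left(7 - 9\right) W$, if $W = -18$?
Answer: $648$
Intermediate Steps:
$18 \left(7 - 9\right) W = 18 \left(7 - 9\right) \left(-18\right) = 18 \left(-2\right) \left(-18\right) = \left(-36\right) \left(-18\right) = 648$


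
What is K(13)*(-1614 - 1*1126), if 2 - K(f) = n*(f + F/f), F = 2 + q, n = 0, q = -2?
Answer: -5480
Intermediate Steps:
F = 0 (F = 2 - 2 = 0)
K(f) = 2 (K(f) = 2 - 0*(f + 0/f) = 2 - 0*(f + 0) = 2 - 0*f = 2 - 1*0 = 2 + 0 = 2)
K(13)*(-1614 - 1*1126) = 2*(-1614 - 1*1126) = 2*(-1614 - 1126) = 2*(-2740) = -5480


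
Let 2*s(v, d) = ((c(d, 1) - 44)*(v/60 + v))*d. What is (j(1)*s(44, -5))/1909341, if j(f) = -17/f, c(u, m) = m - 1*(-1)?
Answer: -11407/272763 ≈ -0.041820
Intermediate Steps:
c(u, m) = 1 + m (c(u, m) = m + 1 = 1 + m)
s(v, d) = -427*d*v/20 (s(v, d) = ((((1 + 1) - 44)*(v/60 + v))*d)/2 = (((2 - 44)*(v*(1/60) + v))*d)/2 = ((-42*(v/60 + v))*d)/2 = ((-427*v/10)*d)/2 = (-427*d*v/10)/2 = -427*d*v/20)
(j(1)*s(44, -5))/1909341 = ((-17/1)*(-427/20*(-5)*44))/1909341 = (-17*1*4697)*(1/1909341) = -17*4697*(1/1909341) = -79849*1/1909341 = -11407/272763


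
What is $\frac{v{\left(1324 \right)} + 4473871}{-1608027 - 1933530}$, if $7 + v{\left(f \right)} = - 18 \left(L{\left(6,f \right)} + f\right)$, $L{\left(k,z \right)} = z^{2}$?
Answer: $\frac{9034512}{1180519} \approx 7.653$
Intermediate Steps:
$v{\left(f \right)} = -7 - 18 f - 18 f^{2}$ ($v{\left(f \right)} = -7 - 18 \left(f^{2} + f\right) = -7 - 18 \left(f + f^{2}\right) = -7 - \left(18 f + 18 f^{2}\right) = -7 - 18 f - 18 f^{2}$)
$\frac{v{\left(1324 \right)} + 4473871}{-1608027 - 1933530} = \frac{\left(-7 - 23832 - 18 \cdot 1324^{2}\right) + 4473871}{-1608027 - 1933530} = \frac{\left(-7 - 23832 - 31553568\right) + 4473871}{-3541557} = \left(\left(-7 - 23832 - 31553568\right) + 4473871\right) \left(- \frac{1}{3541557}\right) = \left(-31577407 + 4473871\right) \left(- \frac{1}{3541557}\right) = \left(-27103536\right) \left(- \frac{1}{3541557}\right) = \frac{9034512}{1180519}$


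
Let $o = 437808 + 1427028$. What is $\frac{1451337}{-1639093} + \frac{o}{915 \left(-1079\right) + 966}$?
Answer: $- \frac{498680099139}{179629840963} \approx -2.7762$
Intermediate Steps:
$o = 1864836$
$\frac{1451337}{-1639093} + \frac{o}{915 \left(-1079\right) + 966} = \frac{1451337}{-1639093} + \frac{1864836}{915 \left(-1079\right) + 966} = 1451337 \left(- \frac{1}{1639093}\right) + \frac{1864836}{-987285 + 966} = - \frac{1451337}{1639093} + \frac{1864836}{-986319} = - \frac{1451337}{1639093} + 1864836 \left(- \frac{1}{986319}\right) = - \frac{1451337}{1639093} - \frac{207204}{109591} = - \frac{498680099139}{179629840963}$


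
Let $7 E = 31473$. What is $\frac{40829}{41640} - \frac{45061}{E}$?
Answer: $- \frac{3949789721}{436845240} \approx -9.0416$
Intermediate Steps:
$E = \frac{31473}{7}$ ($E = \frac{1}{7} \cdot 31473 = \frac{31473}{7} \approx 4496.1$)
$\frac{40829}{41640} - \frac{45061}{E} = \frac{40829}{41640} - \frac{45061}{\frac{31473}{7}} = 40829 \cdot \frac{1}{41640} - \frac{315427}{31473} = \frac{40829}{41640} - \frac{315427}{31473} = - \frac{3949789721}{436845240}$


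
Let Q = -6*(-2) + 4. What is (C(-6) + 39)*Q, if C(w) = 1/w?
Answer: 1864/3 ≈ 621.33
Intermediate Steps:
Q = 16 (Q = 12 + 4 = 16)
(C(-6) + 39)*Q = (1/(-6) + 39)*16 = (-⅙ + 39)*16 = (233/6)*16 = 1864/3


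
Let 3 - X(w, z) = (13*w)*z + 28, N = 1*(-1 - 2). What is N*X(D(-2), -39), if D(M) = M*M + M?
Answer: -2967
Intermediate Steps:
N = -3 (N = 1*(-3) = -3)
D(M) = M + M² (D(M) = M² + M = M + M²)
X(w, z) = -25 - 13*w*z (X(w, z) = 3 - ((13*w)*z + 28) = 3 - (13*w*z + 28) = 3 - (28 + 13*w*z) = 3 + (-28 - 13*w*z) = -25 - 13*w*z)
N*X(D(-2), -39) = -3*(-25 - 13*(-2*(1 - 2))*(-39)) = -3*(-25 - 13*(-2*(-1))*(-39)) = -3*(-25 - 13*2*(-39)) = -3*(-25 + 1014) = -3*989 = -2967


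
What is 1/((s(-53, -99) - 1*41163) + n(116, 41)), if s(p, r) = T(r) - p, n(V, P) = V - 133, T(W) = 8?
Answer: -1/41119 ≈ -2.4320e-5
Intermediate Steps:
n(V, P) = -133 + V
s(p, r) = 8 - p
1/((s(-53, -99) - 1*41163) + n(116, 41)) = 1/(((8 - 1*(-53)) - 1*41163) + (-133 + 116)) = 1/(((8 + 53) - 41163) - 17) = 1/((61 - 41163) - 17) = 1/(-41102 - 17) = 1/(-41119) = -1/41119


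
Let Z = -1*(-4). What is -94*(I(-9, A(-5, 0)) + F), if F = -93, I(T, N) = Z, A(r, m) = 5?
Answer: 8366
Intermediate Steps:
Z = 4
I(T, N) = 4
-94*(I(-9, A(-5, 0)) + F) = -94*(4 - 93) = -94*(-89) = 8366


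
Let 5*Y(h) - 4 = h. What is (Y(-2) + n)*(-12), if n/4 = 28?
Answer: -6744/5 ≈ -1348.8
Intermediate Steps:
n = 112 (n = 4*28 = 112)
Y(h) = ⅘ + h/5
(Y(-2) + n)*(-12) = ((⅘ + (⅕)*(-2)) + 112)*(-12) = ((⅘ - ⅖) + 112)*(-12) = (⅖ + 112)*(-12) = (562/5)*(-12) = -6744/5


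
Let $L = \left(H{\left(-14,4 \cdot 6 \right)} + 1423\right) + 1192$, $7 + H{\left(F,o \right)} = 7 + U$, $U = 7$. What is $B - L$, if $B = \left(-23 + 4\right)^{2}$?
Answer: $-2261$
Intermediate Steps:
$H{\left(F,o \right)} = 7$ ($H{\left(F,o \right)} = -7 + \left(7 + 7\right) = -7 + 14 = 7$)
$B = 361$ ($B = \left(-19\right)^{2} = 361$)
$L = 2622$ ($L = \left(7 + 1423\right) + 1192 = 1430 + 1192 = 2622$)
$B - L = 361 - 2622 = -2261$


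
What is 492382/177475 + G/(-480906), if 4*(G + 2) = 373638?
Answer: 440423924059/170697584700 ≈ 2.5801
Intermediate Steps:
G = 186815/2 (G = -2 + (¼)*373638 = -2 + 186819/2 = 186815/2 ≈ 93408.)
492382/177475 + G/(-480906) = 492382/177475 + (186815/2)/(-480906) = 492382*(1/177475) + (186815/2)*(-1/480906) = 492382/177475 - 186815/961812 = 440423924059/170697584700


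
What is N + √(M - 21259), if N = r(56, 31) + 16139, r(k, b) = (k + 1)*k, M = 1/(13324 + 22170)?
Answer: 19331 + I*√26782599145830/35494 ≈ 19331.0 + 145.8*I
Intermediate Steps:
M = 1/35494 ≈ 2.8174e-5
r(k, b) = k*(1 + k) (r(k, b) = (1 + k)*k = k*(1 + k))
N = 19331 (N = 56*(1 + 56) + 16139 = 56*57 + 16139 = 3192 + 16139 = 19331)
N + √(M - 21259) = 19331 + √(1/35494 - 21259) = 19331 + √(-754566945/35494) = 19331 + I*√26782599145830/35494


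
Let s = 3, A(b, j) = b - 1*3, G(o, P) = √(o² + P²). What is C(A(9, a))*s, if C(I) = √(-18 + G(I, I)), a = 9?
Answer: 3*√(-18 + 6*√2) ≈ 9.2538*I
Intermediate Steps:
G(o, P) = √(P² + o²)
A(b, j) = -3 + b (A(b, j) = b - 3 = -3 + b)
C(I) = √(-18 + √2*√(I²)) (C(I) = √(-18 + √(I² + I²)) = √(-18 + √(2*I²)) = √(-18 + √2*√(I²)))
C(A(9, a))*s = √(-18 + √2*√((-3 + 9)²))*3 = √(-18 + √2*√(6²))*3 = √(-18 + √2*√36)*3 = √(-18 + √2*6)*3 = √(-18 + 6*√2)*3 = 3*√(-18 + 6*√2)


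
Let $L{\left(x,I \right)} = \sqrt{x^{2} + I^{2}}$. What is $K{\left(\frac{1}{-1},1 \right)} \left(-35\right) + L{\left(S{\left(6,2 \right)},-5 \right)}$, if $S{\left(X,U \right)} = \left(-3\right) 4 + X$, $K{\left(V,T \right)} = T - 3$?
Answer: $70 + \sqrt{61} \approx 77.81$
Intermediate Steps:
$K{\left(V,T \right)} = -3 + T$
$S{\left(X,U \right)} = -12 + X$
$L{\left(x,I \right)} = \sqrt{I^{2} + x^{2}}$
$K{\left(\frac{1}{-1},1 \right)} \left(-35\right) + L{\left(S{\left(6,2 \right)},-5 \right)} = \left(-3 + 1\right) \left(-35\right) + \sqrt{\left(-5\right)^{2} + \left(-12 + 6\right)^{2}} = \left(-2\right) \left(-35\right) + \sqrt{25 + \left(-6\right)^{2}} = 70 + \sqrt{25 + 36} = 70 + \sqrt{61}$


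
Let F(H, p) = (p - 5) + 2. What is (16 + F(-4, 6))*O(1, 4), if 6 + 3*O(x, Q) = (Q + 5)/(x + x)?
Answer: -19/2 ≈ -9.5000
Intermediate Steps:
O(x, Q) = -2 + (5 + Q)/(6*x) (O(x, Q) = -2 + ((Q + 5)/(x + x))/3 = -2 + ((5 + Q)/((2*x)))/3 = -2 + ((5 + Q)*(1/(2*x)))/3 = -2 + ((5 + Q)/(2*x))/3 = -2 + (5 + Q)/(6*x))
F(H, p) = -3 + p (F(H, p) = (-5 + p) + 2 = -3 + p)
(16 + F(-4, 6))*O(1, 4) = (16 + (-3 + 6))*((1/6)*(5 + 4 - 12*1)/1) = (16 + 3)*((1/6)*1*(5 + 4 - 12)) = 19*((1/6)*1*(-3)) = 19*(-1/2) = -19/2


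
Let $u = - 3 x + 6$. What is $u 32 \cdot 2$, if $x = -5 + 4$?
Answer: $576$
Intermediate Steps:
$x = -1$
$u = 9$ ($u = \left(-3\right) \left(-1\right) + 6 = 3 + 6 = 9$)
$u 32 \cdot 2 = 9 \cdot 32 \cdot 2 = 288 \cdot 2 = 576$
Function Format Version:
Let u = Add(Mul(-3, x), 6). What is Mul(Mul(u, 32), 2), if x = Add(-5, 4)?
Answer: 576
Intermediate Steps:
x = -1
u = 9 (u = Add(Mul(-3, -1), 6) = Add(3, 6) = 9)
Mul(Mul(u, 32), 2) = Mul(Mul(9, 32), 2) = Mul(288, 2) = 576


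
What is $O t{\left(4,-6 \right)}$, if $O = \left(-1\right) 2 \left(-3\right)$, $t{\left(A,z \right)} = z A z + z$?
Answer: $828$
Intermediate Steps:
$t{\left(A,z \right)} = z + A z^{2}$ ($t{\left(A,z \right)} = A z z + z = A z^{2} + z = z + A z^{2}$)
$O = 6$ ($O = \left(-2\right) \left(-3\right) = 6$)
$O t{\left(4,-6 \right)} = 6 \left(- 6 \left(1 + 4 \left(-6\right)\right)\right) = 6 \left(- 6 \left(1 - 24\right)\right) = 6 \left(\left(-6\right) \left(-23\right)\right) = 6 \cdot 138 = 828$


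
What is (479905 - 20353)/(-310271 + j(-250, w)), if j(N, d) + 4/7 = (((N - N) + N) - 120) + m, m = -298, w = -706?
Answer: -3216864/2176577 ≈ -1.4779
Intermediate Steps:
j(N, d) = -2930/7 + N (j(N, d) = -4/7 + ((((N - N) + N) - 120) - 298) = -4/7 + (((0 + N) - 120) - 298) = -4/7 + ((N - 120) - 298) = -4/7 + ((-120 + N) - 298) = -4/7 + (-418 + N) = -2930/7 + N)
(479905 - 20353)/(-310271 + j(-250, w)) = (479905 - 20353)/(-310271 + (-2930/7 - 250)) = 459552/(-310271 - 4680/7) = 459552/(-2176577/7) = 459552*(-7/2176577) = -3216864/2176577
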